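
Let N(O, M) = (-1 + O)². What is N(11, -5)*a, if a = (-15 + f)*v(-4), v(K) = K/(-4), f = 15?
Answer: 0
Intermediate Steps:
v(K) = -K/4 (v(K) = K*(-¼) = -K/4)
a = 0 (a = (-15 + 15)*(-¼*(-4)) = 0*1 = 0)
N(11, -5)*a = (-1 + 11)²*0 = 10²*0 = 100*0 = 0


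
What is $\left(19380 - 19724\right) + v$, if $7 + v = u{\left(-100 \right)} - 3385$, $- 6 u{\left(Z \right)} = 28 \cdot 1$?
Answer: $- \frac{11222}{3} \approx -3740.7$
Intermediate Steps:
$u{\left(Z \right)} = - \frac{14}{3}$ ($u{\left(Z \right)} = - \frac{28 \cdot 1}{6} = \left(- \frac{1}{6}\right) 28 = - \frac{14}{3}$)
$v = - \frac{10190}{3}$ ($v = -7 - \frac{10169}{3} = - \frac{10190}{3} \approx -3396.7$)
$\left(19380 - 19724\right) + v = \left(19380 - 19724\right) - \frac{10190}{3} = -344 - \frac{10190}{3} = - \frac{11222}{3}$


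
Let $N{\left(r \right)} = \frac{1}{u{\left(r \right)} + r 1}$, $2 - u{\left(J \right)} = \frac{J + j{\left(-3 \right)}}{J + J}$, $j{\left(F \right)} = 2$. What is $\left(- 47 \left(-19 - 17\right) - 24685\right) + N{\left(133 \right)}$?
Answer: $- \frac{822574309}{35775} \approx -22993.0$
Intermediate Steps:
$u{\left(J \right)} = 2 - \frac{2 + J}{2 J}$ ($u{\left(J \right)} = 2 - \frac{J + 2}{J + J} = 2 - \frac{2 + J}{2 J}$)
$N{\left(r \right)} = \frac{1}{\frac{3}{2} + r - \frac{1}{r}}$ ($N{\left(r \right)} = \frac{1}{\left(\frac{3}{2} - \frac{1}{r}\right) + r 1} = \frac{1}{\left(\frac{3}{2} - \frac{1}{r}\right) + r} = \frac{1}{\frac{3}{2} + r - \frac{1}{r}}$)
$\left(- 47 \left(-19 - 17\right) - 24685\right) + N{\left(133 \right)} = \left(- 47 \left(-19 - 17\right) - 24685\right) + 2 \cdot 133 \frac{1}{-2 + 2 \cdot 133^{2} + 3 \cdot 133} = \left(\left(-47\right) \left(-36\right) - 24685\right) + 2 \cdot 133 \frac{1}{-2 + 2 \cdot 17689 + 399} = \left(1692 - 24685\right) + 2 \cdot 133 \frac{1}{-2 + 35378 + 399} = -22993 + 2 \cdot 133 \cdot \frac{1}{35775} = -22993 + \frac{266}{35775} = - \frac{822574309}{35775}$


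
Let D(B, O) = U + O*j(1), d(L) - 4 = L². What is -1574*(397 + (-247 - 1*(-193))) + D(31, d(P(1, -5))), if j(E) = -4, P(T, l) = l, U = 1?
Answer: -539997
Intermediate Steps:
d(L) = 4 + L²
D(B, O) = 1 - 4*O (D(B, O) = 1 + O*(-4) = 1 - 4*O)
-1574*(397 + (-247 - 1*(-193))) + D(31, d(P(1, -5))) = -1574*(397 + (-247 - 1*(-193))) + (1 - 4*(4 + (-5)²)) = -1574*(397 + (-247 + 193)) + (1 - 4*(4 + 25)) = -1574*(397 - 54) + (1 - 4*29) = -1574*343 + (1 - 116) = -539882 - 115 = -539997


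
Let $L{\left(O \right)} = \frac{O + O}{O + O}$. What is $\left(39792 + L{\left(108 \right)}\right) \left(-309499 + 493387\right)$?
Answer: $7317455184$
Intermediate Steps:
$L{\left(O \right)} = 1$ ($L{\left(O \right)} = \frac{2 O}{2 O} = 2 O \frac{1}{2 O} = 1$)
$\left(39792 + L{\left(108 \right)}\right) \left(-309499 + 493387\right) = \left(39792 + 1\right) \left(-309499 + 493387\right) = 39793 \cdot 183888 = 7317455184$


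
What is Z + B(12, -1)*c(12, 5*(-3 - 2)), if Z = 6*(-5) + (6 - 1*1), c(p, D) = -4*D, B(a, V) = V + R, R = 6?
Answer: 475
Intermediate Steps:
B(a, V) = 6 + V (B(a, V) = V + 6 = 6 + V)
Z = -25 (Z = -30 + (6 - 1) = -30 + 5 = -25)
Z + B(12, -1)*c(12, 5*(-3 - 2)) = -25 + (6 - 1)*(-20*(-3 - 2)) = -25 + 5*(-20*(-5)) = -25 + 5*(-4*(-25)) = -25 + 5*100 = -25 + 500 = 475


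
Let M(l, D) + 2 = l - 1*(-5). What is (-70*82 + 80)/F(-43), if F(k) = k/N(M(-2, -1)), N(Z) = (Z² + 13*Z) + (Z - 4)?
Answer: 62260/43 ≈ 1447.9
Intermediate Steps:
M(l, D) = 3 + l (M(l, D) = -2 + (l - 1*(-5)) = -2 + (l + 5) = -2 + (5 + l) = 3 + l)
N(Z) = -4 + Z² + 14*Z (N(Z) = (Z² + 13*Z) + (-4 + Z) = -4 + Z² + 14*Z)
F(k) = k/11 (F(k) = k/(-4 + (3 - 2)² + 14*(3 - 2)) = k/(-4 + 1² + 14*1) = k/(-4 + 1 + 14) = k/11)
(-70*82 + 80)/F(-43) = (-70*82 + 80)/(((1/11)*(-43))) = (-5740 + 80)/(-43/11) = -5660*(-11/43) = 62260/43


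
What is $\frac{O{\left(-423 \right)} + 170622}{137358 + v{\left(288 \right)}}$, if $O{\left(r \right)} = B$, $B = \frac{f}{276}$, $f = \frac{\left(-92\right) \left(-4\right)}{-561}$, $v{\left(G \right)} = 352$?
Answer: $\frac{143578411}{115882965} \approx 1.239$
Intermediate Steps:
$f = - \frac{368}{561}$ ($f = 368 \left(- \frac{1}{561}\right) = - \frac{368}{561} \approx -0.65597$)
$B = - \frac{4}{1683}$ ($B = - \frac{368}{561 \cdot 276} = \left(- \frac{368}{561}\right) \frac{1}{276} = - \frac{4}{1683} \approx -0.0023767$)
$O{\left(r \right)} = - \frac{4}{1683}$
$\frac{O{\left(-423 \right)} + 170622}{137358 + v{\left(288 \right)}} = \frac{- \frac{4}{1683} + 170622}{137358 + 352} = \frac{287156822}{1683 \cdot 137710} = \frac{287156822}{1683} \cdot \frac{1}{137710} = \frac{143578411}{115882965}$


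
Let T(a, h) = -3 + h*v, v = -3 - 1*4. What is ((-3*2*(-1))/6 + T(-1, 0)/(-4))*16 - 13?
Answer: 15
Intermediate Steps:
v = -7 (v = -3 - 4 = -7)
T(a, h) = -3 - 7*h (T(a, h) = -3 + h*(-7) = -3 - 7*h)
((-3*2*(-1))/6 + T(-1, 0)/(-4))*16 - 13 = ((-3*2*(-1))/6 + (-3 - 7*0)/(-4))*16 - 13 = (-6*(-1)*(⅙) + (-3 + 0)*(-¼))*16 - 13 = (6*(⅙) - 3*(-¼))*16 - 13 = (1 + ¾)*16 - 13 = (7/4)*16 - 13 = 28 - 13 = 15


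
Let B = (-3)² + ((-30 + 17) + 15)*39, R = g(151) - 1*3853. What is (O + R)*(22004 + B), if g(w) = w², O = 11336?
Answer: 669003844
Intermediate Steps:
R = 18948 (R = 151² - 1*3853 = 22801 - 3853 = 18948)
B = 87 (B = 9 + (-13 + 15)*39 = 9 + 2*39 = 9 + 78 = 87)
(O + R)*(22004 + B) = (11336 + 18948)*(22004 + 87) = 30284*22091 = 669003844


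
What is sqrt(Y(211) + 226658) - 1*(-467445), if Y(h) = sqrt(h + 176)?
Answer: 467445 + sqrt(226658 + 3*sqrt(43)) ≈ 4.6792e+5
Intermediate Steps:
Y(h) = sqrt(176 + h)
sqrt(Y(211) + 226658) - 1*(-467445) = sqrt(sqrt(176 + 211) + 226658) - 1*(-467445) = sqrt(sqrt(387) + 226658) + 467445 = sqrt(3*sqrt(43) + 226658) + 467445 = sqrt(226658 + 3*sqrt(43)) + 467445 = 467445 + sqrt(226658 + 3*sqrt(43))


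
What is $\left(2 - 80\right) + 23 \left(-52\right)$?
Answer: $-1274$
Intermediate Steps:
$\left(2 - 80\right) + 23 \left(-52\right) = \left(2 - 80\right) - 1196 = -78 - 1196 = -1274$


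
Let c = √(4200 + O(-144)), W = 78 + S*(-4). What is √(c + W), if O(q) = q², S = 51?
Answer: √(-126 + 2*√6234) ≈ 5.6490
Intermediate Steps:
W = -126 (W = 78 + 51*(-4) = 78 - 204 = -126)
c = 2*√6234 (c = √(4200 + (-144)²) = √(4200 + 20736) = √24936 = 2*√6234 ≈ 157.91)
√(c + W) = √(2*√6234 - 126) = √(-126 + 2*√6234)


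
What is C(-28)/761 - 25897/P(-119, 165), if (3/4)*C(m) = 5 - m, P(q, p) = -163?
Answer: 19714789/124043 ≈ 158.94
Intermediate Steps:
C(m) = 20/3 - 4*m/3 (C(m) = 4*(5 - m)/3 = 20/3 - 4*m/3)
C(-28)/761 - 25897/P(-119, 165) = (20/3 - 4/3*(-28))/761 - 25897/(-163) = (20/3 + 112/3)*(1/761) - 25897*(-1/163) = 44*(1/761) + 25897/163 = 44/761 + 25897/163 = 19714789/124043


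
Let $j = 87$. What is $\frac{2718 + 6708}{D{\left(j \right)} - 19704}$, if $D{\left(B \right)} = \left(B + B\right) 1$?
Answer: $- \frac{1571}{3255} \approx -0.48264$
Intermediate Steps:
$D{\left(B \right)} = 2 B$ ($D{\left(B \right)} = 2 B 1 = 2 B$)
$\frac{2718 + 6708}{D{\left(j \right)} - 19704} = \frac{2718 + 6708}{2 \cdot 87 - 19704} = \frac{9426}{174 - 19704} = \frac{9426}{-19530} = 9426 \left(- \frac{1}{19530}\right) = - \frac{1571}{3255}$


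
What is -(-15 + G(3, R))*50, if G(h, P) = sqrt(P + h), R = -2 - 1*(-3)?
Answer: 650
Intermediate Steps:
R = 1 (R = -2 + 3 = 1)
-(-15 + G(3, R))*50 = -(-15 + sqrt(1 + 3))*50 = -(-15 + sqrt(4))*50 = -(-15 + 2)*50 = -(-13)*50 = -1*(-650) = 650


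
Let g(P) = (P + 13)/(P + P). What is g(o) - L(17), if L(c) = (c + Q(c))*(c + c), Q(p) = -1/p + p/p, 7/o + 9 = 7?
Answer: -8559/14 ≈ -611.36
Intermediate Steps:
o = -7/2 (o = 7/(-9 + 7) = 7/(-2) = 7*(-½) = -7/2 ≈ -3.5000)
Q(p) = 1 - 1/p (Q(p) = -1/p + 1 = 1 - 1/p)
g(P) = (13 + P)/(2*P) (g(P) = (13 + P)/((2*P)) = (13 + P)*(1/(2*P)) = (13 + P)/(2*P))
L(c) = 2*c*(c + (-1 + c)/c) (L(c) = (c + (-1 + c)/c)*(c + c) = (c + (-1 + c)/c)*(2*c) = 2*c*(c + (-1 + c)/c))
g(o) - L(17) = (13 - 7/2)/(2*(-7/2)) - (-2 + 2*17 + 2*17²) = (½)*(-2/7)*(19/2) - (-2 + 34 + 2*289) = -19/14 - (-2 + 34 + 578) = -19/14 - 1*610 = -19/14 - 610 = -8559/14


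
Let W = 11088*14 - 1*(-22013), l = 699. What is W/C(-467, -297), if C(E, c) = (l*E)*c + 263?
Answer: 177245/96950864 ≈ 0.0018282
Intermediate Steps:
W = 177245 (W = 155232 + 22013 = 177245)
C(E, c) = 263 + 699*E*c (C(E, c) = (699*E)*c + 263 = 699*E*c + 263 = 263 + 699*E*c)
W/C(-467, -297) = 177245/(263 + 699*(-467)*(-297)) = 177245/(263 + 96950601) = 177245/96950864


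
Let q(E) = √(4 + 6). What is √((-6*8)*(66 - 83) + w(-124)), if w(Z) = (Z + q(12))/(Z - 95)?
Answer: √(39163332 - 219*√10)/219 ≈ 28.575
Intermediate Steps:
q(E) = √10
w(Z) = (Z + √10)/(-95 + Z) (w(Z) = (Z + √10)/(Z - 95) = (Z + √10)/(-95 + Z))
√((-6*8)*(66 - 83) + w(-124)) = √((-6*8)*(66 - 83) + (-124 + √10)/(-95 - 124)) = √(-48*(-17) + (-124 + √10)/(-219)) = √(816 - (-124 + √10)/219) = √(816 + (124/219 - √10/219)) = √(178828/219 - √10/219)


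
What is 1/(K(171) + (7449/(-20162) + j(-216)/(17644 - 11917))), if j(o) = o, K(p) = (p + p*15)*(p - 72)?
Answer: 38489258/10425338707107 ≈ 3.6919e-6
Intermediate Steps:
K(p) = 16*p*(-72 + p) (K(p) = (p + 15*p)*(-72 + p) = (16*p)*(-72 + p) = 16*p*(-72 + p))
1/(K(171) + (7449/(-20162) + j(-216)/(17644 - 11917))) = 1/(16*171*(-72 + 171) + (7449/(-20162) - 216/(17644 - 11917))) = 1/(16*171*99 + (7449*(-1/20162) - 216/5727)) = 1/(270864 + (-7449/20162 - 216*1/5727)) = 1/(270864 + (-7449/20162 - 72/1909)) = 1/(270864 - 15671805/38489258) = 1/(10425338707107/38489258) = 38489258/10425338707107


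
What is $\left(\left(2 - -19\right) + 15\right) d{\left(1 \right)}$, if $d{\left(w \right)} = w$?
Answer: $36$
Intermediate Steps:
$\left(\left(2 - -19\right) + 15\right) d{\left(1 \right)} = \left(\left(2 - -19\right) + 15\right) 1 = \left(\left(2 + 19\right) + 15\right) 1 = \left(21 + 15\right) 1 = 36 \cdot 1 = 36$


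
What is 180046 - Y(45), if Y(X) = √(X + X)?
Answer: 180046 - 3*√10 ≈ 1.8004e+5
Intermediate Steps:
Y(X) = √2*√X (Y(X) = √(2*X) = √2*√X)
180046 - Y(45) = 180046 - √2*√45 = 180046 - √2*3*√5 = 180046 - 3*√10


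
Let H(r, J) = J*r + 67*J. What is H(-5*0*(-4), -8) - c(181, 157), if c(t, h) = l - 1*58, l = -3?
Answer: -475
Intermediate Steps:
c(t, h) = -61 (c(t, h) = -3 - 1*58 = -3 - 58 = -61)
H(r, J) = 67*J + J*r
H(-5*0*(-4), -8) - c(181, 157) = -8*(67 - 5*0*(-4)) - 1*(-61) = -8*(67 + 0*(-4)) + 61 = -8*(67 + 0) + 61 = -8*67 + 61 = -536 + 61 = -475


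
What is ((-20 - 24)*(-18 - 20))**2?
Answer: 2795584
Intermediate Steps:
((-20 - 24)*(-18 - 20))**2 = (-44*(-38))**2 = 1672**2 = 2795584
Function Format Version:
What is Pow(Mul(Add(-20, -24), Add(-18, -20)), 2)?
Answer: 2795584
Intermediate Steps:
Pow(Mul(Add(-20, -24), Add(-18, -20)), 2) = Pow(Mul(-44, -38), 2) = Pow(1672, 2) = 2795584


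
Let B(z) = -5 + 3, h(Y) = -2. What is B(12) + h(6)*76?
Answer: -154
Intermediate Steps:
B(z) = -2
B(12) + h(6)*76 = -2 - 2*76 = -2 - 152 = -154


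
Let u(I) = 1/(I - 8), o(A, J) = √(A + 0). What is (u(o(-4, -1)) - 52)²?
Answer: (1772 + I)²/1156 ≈ 2716.3 + 3.0657*I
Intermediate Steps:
o(A, J) = √A
u(I) = 1/(-8 + I)
(u(o(-4, -1)) - 52)² = (1/(-8 + √(-4)) - 52)² = (1/(-8 + 2*I) - 52)² = ((-8 - 2*I)/68 - 52)² = (-52 + (-8 - 2*I)/68)²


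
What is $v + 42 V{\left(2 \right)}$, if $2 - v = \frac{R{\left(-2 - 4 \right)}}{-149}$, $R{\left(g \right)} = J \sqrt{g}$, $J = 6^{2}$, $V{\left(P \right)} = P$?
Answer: $86 + \frac{36 i \sqrt{6}}{149} \approx 86.0 + 0.59182 i$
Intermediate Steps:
$J = 36$
$R{\left(g \right)} = 36 \sqrt{g}$
$v = 2 + \frac{36 i \sqrt{6}}{149}$ ($v = 2 - \frac{36 \sqrt{-2 - 4}}{-149} = 2 - 36 \sqrt{-6} \left(- \frac{1}{149}\right) = 2 - 36 i \sqrt{6} \left(- \frac{1}{149}\right) = 2 - - \frac{36 i \sqrt{6}}{149} = 2 + \frac{36 i \sqrt{6}}{149} \approx 2.0 + 0.59182 i$)
$v + 42 V{\left(2 \right)} = \left(2 + \frac{36 i \sqrt{6}}{149}\right) + 42 \cdot 2 = \left(2 + \frac{36 i \sqrt{6}}{149}\right) + 84 = 86 + \frac{36 i \sqrt{6}}{149}$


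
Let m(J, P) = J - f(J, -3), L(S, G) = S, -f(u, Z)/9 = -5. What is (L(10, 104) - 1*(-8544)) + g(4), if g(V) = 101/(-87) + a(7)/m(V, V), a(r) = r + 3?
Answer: 30507107/3567 ≈ 8552.6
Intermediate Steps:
f(u, Z) = 45 (f(u, Z) = -9*(-5) = 45)
a(r) = 3 + r
m(J, P) = -45 + J (m(J, P) = J - 1*45 = J - 45 = -45 + J)
g(V) = -101/87 + 10/(-45 + V) (g(V) = 101/(-87) + (3 + 7)/(-45 + V) = 101*(-1/87) + 10/(-45 + V) = -101/87 + 10/(-45 + V))
(L(10, 104) - 1*(-8544)) + g(4) = (10 - 1*(-8544)) + (5415 - 101*4)/(87*(-45 + 4)) = (10 + 8544) + (1/87)*(5415 - 404)/(-41) = 8554 + (1/87)*(-1/41)*5011 = 8554 - 5011/3567 = 30507107/3567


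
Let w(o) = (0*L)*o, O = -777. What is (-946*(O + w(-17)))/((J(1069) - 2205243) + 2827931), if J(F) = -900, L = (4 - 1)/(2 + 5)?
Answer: 367521/310894 ≈ 1.1821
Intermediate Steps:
L = 3/7 ≈ 0.42857
w(o) = 0 (w(o) = (0*(3/7))*o = 0*o = 0)
(-946*(O + w(-17)))/((J(1069) - 2205243) + 2827931) = (-946*(-777 + 0))/((-900 - 2205243) + 2827931) = (-946*(-777))/(-2206143 + 2827931) = 735042/621788 = 735042*(1/621788) = 367521/310894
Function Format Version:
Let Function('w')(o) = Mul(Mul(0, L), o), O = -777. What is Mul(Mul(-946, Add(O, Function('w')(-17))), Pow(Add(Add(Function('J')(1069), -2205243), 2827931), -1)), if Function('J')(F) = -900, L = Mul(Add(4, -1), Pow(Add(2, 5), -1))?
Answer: Rational(367521, 310894) ≈ 1.1821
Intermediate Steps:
L = Rational(3, 7) (L = Mul(3, Pow(7, -1)) = Mul(3, Rational(1, 7)) = Rational(3, 7) ≈ 0.42857)
Function('w')(o) = 0 (Function('w')(o) = Mul(Mul(0, Rational(3, 7)), o) = Mul(0, o) = 0)
Mul(Mul(-946, Add(O, Function('w')(-17))), Pow(Add(Add(Function('J')(1069), -2205243), 2827931), -1)) = Mul(Mul(-946, Add(-777, 0)), Pow(Add(Add(-900, -2205243), 2827931), -1)) = Mul(Mul(-946, -777), Pow(Add(-2206143, 2827931), -1)) = Mul(735042, Pow(621788, -1)) = Mul(735042, Rational(1, 621788)) = Rational(367521, 310894)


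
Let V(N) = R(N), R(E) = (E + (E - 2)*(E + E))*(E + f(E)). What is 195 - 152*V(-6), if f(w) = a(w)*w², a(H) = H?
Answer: 3037155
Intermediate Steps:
f(w) = w³ (f(w) = w*w² = w³)
R(E) = (E + E³)*(E + 2*E*(-2 + E)) (R(E) = (E + (E - 2)*(E + E))*(E + E³) = (E + (-2 + E)*(2*E))*(E + E³) = (E + 2*E*(-2 + E))*(E + E³) = (E + E³)*(E + 2*E*(-2 + E)))
V(N) = N²*(-3 - 3*N² + 2*N + 2*N³)
195 - 152*V(-6) = 195 - 152*(-6)²*(-3 - 3*(-6)² + 2*(-6) + 2*(-6)³) = 195 - 5472*(-3 - 3*36 - 12 + 2*(-216)) = 195 - 5472*(-3 - 108 - 12 - 432) = 195 - 5472*(-555) = 195 - 152*(-19980) = 195 + 3036960 = 3037155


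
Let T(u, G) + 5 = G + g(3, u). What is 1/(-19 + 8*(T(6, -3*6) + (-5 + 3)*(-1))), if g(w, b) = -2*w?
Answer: -1/235 ≈ -0.0042553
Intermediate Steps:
T(u, G) = -11 + G (T(u, G) = -5 + (G - 2*3) = -5 + (G - 6) = -5 + (-6 + G) = -11 + G)
1/(-19 + 8*(T(6, -3*6) + (-5 + 3)*(-1))) = 1/(-19 + 8*((-11 - 3*6) + (-5 + 3)*(-1))) = 1/(-19 + 8*((-11 - 18) - 2*(-1))) = 1/(-19 + 8*(-29 + 2)) = 1/(-19 + 8*(-27)) = 1/(-19 - 216) = 1/(-235) = -1/235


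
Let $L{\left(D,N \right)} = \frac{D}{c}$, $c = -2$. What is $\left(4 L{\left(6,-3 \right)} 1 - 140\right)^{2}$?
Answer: $23104$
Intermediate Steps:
$L{\left(D,N \right)} = - \frac{D}{2}$ ($L{\left(D,N \right)} = \frac{D}{-2} = - \frac{D}{2}$)
$\left(4 L{\left(6,-3 \right)} 1 - 140\right)^{2} = \left(4 \left(\left(- \frac{1}{2}\right) 6\right) 1 - 140\right)^{2} = \left(4 \left(-3\right) 1 - 140\right)^{2} = \left(\left(-12\right) 1 - 140\right)^{2} = \left(-12 - 140\right)^{2} = \left(-152\right)^{2} = 23104$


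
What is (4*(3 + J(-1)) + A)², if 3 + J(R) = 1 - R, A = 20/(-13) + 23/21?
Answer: 4255969/74529 ≈ 57.105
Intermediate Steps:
A = -121/273 (A = 20*(-1/13) + 23*(1/21) = -20/13 + 23/21 = -121/273 ≈ -0.44322)
J(R) = -2 - R (J(R) = -3 + (1 - R) = -2 - R)
(4*(3 + J(-1)) + A)² = (4*(3 + (-2 - 1*(-1))) - 121/273)² = (4*(3 + (-2 + 1)) - 121/273)² = (4*(3 - 1) - 121/273)² = (4*2 - 121/273)² = (8 - 121/273)² = (2063/273)² = 4255969/74529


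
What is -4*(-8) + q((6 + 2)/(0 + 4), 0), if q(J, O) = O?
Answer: 32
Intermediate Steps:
-4*(-8) + q((6 + 2)/(0 + 4), 0) = -4*(-8) + 0 = 32 + 0 = 32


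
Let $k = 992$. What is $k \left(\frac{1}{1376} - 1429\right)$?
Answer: $- \frac{60955393}{43} \approx -1.4176 \cdot 10^{6}$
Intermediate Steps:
$k \left(\frac{1}{1376} - 1429\right) = 992 \left(\frac{1}{1376} - 1429\right) = 992 \left(- \frac{1966303}{1376}\right) = - \frac{60955393}{43}$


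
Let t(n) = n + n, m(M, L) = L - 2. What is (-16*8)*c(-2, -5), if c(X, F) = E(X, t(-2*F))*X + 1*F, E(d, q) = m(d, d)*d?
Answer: 2688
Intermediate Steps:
m(M, L) = -2 + L
t(n) = 2*n
E(d, q) = d*(-2 + d) (E(d, q) = (-2 + d)*d = d*(-2 + d))
c(X, F) = F + X²*(-2 + X) (c(X, F) = (X*(-2 + X))*X + 1*F = X²*(-2 + X) + F = F + X²*(-2 + X))
(-16*8)*c(-2, -5) = (-16*8)*(-5 + (-2)²*(-2 - 2)) = -128*(-5 + 4*(-4)) = -128*(-5 - 16) = -128*(-21) = 2688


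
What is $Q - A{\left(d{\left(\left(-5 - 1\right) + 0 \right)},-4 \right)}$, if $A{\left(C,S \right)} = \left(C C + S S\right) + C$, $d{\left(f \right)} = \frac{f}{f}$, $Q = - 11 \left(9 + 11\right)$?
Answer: $-238$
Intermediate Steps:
$Q = -220$ ($Q = \left(-11\right) 20 = -220$)
$d{\left(f \right)} = 1$
$A{\left(C,S \right)} = C + C^{2} + S^{2}$ ($A{\left(C,S \right)} = \left(C^{2} + S^{2}\right) + C = C + C^{2} + S^{2}$)
$Q - A{\left(d{\left(\left(-5 - 1\right) + 0 \right)},-4 \right)} = -220 - \left(1 + 1^{2} + \left(-4\right)^{2}\right) = -220 - \left(1 + 1 + 16\right) = -220 - 18 = -238$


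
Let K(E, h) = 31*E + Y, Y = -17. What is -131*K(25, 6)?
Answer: -99298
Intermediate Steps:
K(E, h) = -17 + 31*E (K(E, h) = 31*E - 17 = -17 + 31*E)
-131*K(25, 6) = -131*(-17 + 31*25) = -131*(-17 + 775) = -131*758 = -99298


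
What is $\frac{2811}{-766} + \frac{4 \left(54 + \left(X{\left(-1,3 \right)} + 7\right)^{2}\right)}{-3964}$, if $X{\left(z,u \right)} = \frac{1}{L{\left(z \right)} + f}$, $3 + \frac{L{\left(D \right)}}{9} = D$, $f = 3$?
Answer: $- \frac{3119195185}{826666434} \approx -3.7732$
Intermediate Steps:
$L{\left(D \right)} = -27 + 9 D$
$X{\left(z,u \right)} = \frac{1}{-24 + 9 z}$ ($X{\left(z,u \right)} = \frac{1}{\left(-27 + 9 z\right) + 3} = \frac{1}{-24 + 9 z}$)
$\frac{2811}{-766} + \frac{4 \left(54 + \left(X{\left(-1,3 \right)} + 7\right)^{2}\right)}{-3964} = \frac{2811}{-766} + \frac{4 \left(54 + \left(\frac{1}{3 \left(-8 + 3 \left(-1\right)\right)} + 7\right)^{2}\right)}{-3964} = 2811 \left(- \frac{1}{766}\right) + 4 \left(54 + \left(\frac{1}{3 \left(-8 - 3\right)} + 7\right)^{2}\right) \left(- \frac{1}{3964}\right) = - \frac{2811}{766} + 4 \left(54 + \left(\frac{1}{3 \left(-11\right)} + 7\right)^{2}\right) \left(- \frac{1}{3964}\right) = - \frac{2811}{766} + 4 \left(54 + \left(\frac{1}{3} \left(- \frac{1}{11}\right) + 7\right)^{2}\right) \left(- \frac{1}{3964}\right) = - \frac{2811}{766} + 4 \left(54 + \left(- \frac{1}{33} + 7\right)^{2}\right) \left(- \frac{1}{3964}\right) = - \frac{2811}{766} + 4 \left(54 + \left(\frac{230}{33}\right)^{2}\right) \left(- \frac{1}{3964}\right) = - \frac{2811}{766} + 4 \left(54 + \frac{52900}{1089}\right) \left(- \frac{1}{3964}\right) = - \frac{2811}{766} + 4 \cdot \frac{111706}{1089} \left(- \frac{1}{3964}\right) = - \frac{2811}{766} + \frac{446824}{1089} \left(- \frac{1}{3964}\right) = - \frac{2811}{766} - \frac{111706}{1079199} = - \frac{3119195185}{826666434}$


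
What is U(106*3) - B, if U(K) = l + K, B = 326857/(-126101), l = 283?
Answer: 76113558/126101 ≈ 603.59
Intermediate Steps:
B = -326857/126101 (B = 326857*(-1/126101) = -326857/126101 ≈ -2.5920)
U(K) = 283 + K
U(106*3) - B = (283 + 106*3) - 1*(-326857/126101) = (283 + 318) + 326857/126101 = 601 + 326857/126101 = 76113558/126101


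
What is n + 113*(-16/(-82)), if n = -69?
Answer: -1925/41 ≈ -46.951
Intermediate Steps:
n + 113*(-16/(-82)) = -69 + 113*(-16/(-82)) = -69 + 113*(-16*(-1/82)) = -69 + 113*(8/41) = -69 + 904/41 = -1925/41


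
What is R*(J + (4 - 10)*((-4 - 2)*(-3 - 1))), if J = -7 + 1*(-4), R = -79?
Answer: 12245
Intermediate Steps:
J = -11 (J = -7 - 4 = -11)
R*(J + (4 - 10)*((-4 - 2)*(-3 - 1))) = -79*(-11 + (4 - 10)*((-4 - 2)*(-3 - 1))) = -79*(-11 - (-36)*(-4)) = -79*(-11 - 6*24) = -79*(-11 - 144) = -79*(-155) = 12245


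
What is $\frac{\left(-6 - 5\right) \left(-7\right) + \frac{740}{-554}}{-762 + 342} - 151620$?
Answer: $- \frac{17639491759}{116340} \approx -1.5162 \cdot 10^{5}$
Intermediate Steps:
$\frac{\left(-6 - 5\right) \left(-7\right) + \frac{740}{-554}}{-762 + 342} - 151620 = \frac{\left(-11\right) \left(-7\right) + 740 \left(- \frac{1}{554}\right)}{-420} - 151620 = \left(77 - \frac{370}{277}\right) \left(- \frac{1}{420}\right) - 151620 = \frac{20959}{277} \left(- \frac{1}{420}\right) - 151620 = - \frac{20959}{116340} - 151620 = - \frac{17639491759}{116340}$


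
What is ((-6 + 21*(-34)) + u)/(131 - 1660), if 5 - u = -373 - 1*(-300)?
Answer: 642/1529 ≈ 0.41988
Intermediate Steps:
u = 78 (u = 5 - (-373 - 1*(-300)) = 5 - (-373 + 300) = 5 - 1*(-73) = 5 + 73 = 78)
((-6 + 21*(-34)) + u)/(131 - 1660) = ((-6 + 21*(-34)) + 78)/(131 - 1660) = ((-6 - 714) + 78)/(-1529) = (-720 + 78)*(-1/1529) = -642*(-1/1529) = 642/1529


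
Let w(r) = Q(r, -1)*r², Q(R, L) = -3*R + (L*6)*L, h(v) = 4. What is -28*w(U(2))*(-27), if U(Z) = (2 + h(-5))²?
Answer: -99937152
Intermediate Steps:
Q(R, L) = -3*R + 6*L² (Q(R, L) = -3*R + (6*L)*L = -3*R + 6*L²)
U(Z) = 36 (U(Z) = (2 + 4)² = 6² = 36)
w(r) = r²*(6 - 3*r) (w(r) = (-3*r + 6*(-1)²)*r² = (-3*r + 6*1)*r² = (-3*r + 6)*r² = (6 - 3*r)*r² = r²*(6 - 3*r))
-28*w(U(2))*(-27) = -84*36²*(2 - 1*36)*(-27) = -84*1296*(2 - 36)*(-27) = -84*1296*(-34)*(-27) = -28*(-132192)*(-27) = 3701376*(-27) = -99937152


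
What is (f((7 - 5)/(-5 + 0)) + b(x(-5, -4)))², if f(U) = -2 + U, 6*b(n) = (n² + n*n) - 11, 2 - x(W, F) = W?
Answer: 14641/100 ≈ 146.41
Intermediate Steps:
x(W, F) = 2 - W
b(n) = -11/6 + n²/3 (b(n) = ((n² + n*n) - 11)/6 = ((n² + n²) - 11)/6 = (2*n² - 11)/6 = (-11 + 2*n²)/6 = -11/6 + n²/3)
(f((7 - 5)/(-5 + 0)) + b(x(-5, -4)))² = ((-2 + (7 - 5)/(-5 + 0)) + (-11/6 + (2 - 1*(-5))²/3))² = ((-2 + 2/(-5)) + (-11/6 + (2 + 5)²/3))² = ((-2 + 2*(-⅕)) + (-11/6 + (⅓)*7²))² = ((-2 - ⅖) + (-11/6 + (⅓)*49))² = (-12/5 + (-11/6 + 49/3))² = (-12/5 + 29/2)² = (121/10)² = 14641/100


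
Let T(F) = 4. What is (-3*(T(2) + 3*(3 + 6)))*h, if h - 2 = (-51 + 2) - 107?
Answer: 14322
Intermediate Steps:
h = -154 (h = 2 + ((-51 + 2) - 107) = 2 + (-49 - 107) = 2 - 156 = -154)
(-3*(T(2) + 3*(3 + 6)))*h = -3*(4 + 3*(3 + 6))*(-154) = -3*(4 + 3*9)*(-154) = -3*(4 + 27)*(-154) = -3*31*(-154) = -93*(-154) = 14322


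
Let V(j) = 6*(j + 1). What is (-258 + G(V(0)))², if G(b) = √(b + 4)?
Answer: (258 - √10)² ≈ 64942.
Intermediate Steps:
V(j) = 6 + 6*j (V(j) = 6*(1 + j) = 6 + 6*j)
G(b) = √(4 + b)
(-258 + G(V(0)))² = (-258 + √(4 + (6 + 6*0)))² = (-258 + √(4 + (6 + 0)))² = (-258 + √(4 + 6))² = (-258 + √10)²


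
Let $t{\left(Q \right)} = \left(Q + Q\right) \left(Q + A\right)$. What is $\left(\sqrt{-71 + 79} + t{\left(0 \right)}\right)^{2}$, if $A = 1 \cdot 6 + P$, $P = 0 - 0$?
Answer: $8$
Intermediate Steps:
$P = 0$ ($P = 0 + 0 = 0$)
$A = 6$ ($A = 1 \cdot 6 + 0 = 6 + 0 = 6$)
$t{\left(Q \right)} = 2 Q \left(6 + Q\right)$ ($t{\left(Q \right)} = \left(Q + Q\right) \left(Q + 6\right) = 2 Q \left(6 + Q\right)$)
$\left(\sqrt{-71 + 79} + t{\left(0 \right)}\right)^{2} = \left(\sqrt{-71 + 79} + 2 \cdot 0 \left(6 + 0\right)\right)^{2} = \left(\sqrt{8} + 2 \cdot 0 \cdot 6\right)^{2} = \left(2 \sqrt{2} + 0\right)^{2} = \left(2 \sqrt{2}\right)^{2} = 8$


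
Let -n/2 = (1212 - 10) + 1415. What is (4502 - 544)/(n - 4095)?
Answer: -3958/9329 ≈ -0.42427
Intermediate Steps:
n = -5234 (n = -2*((1212 - 10) + 1415) = -2*(1202 + 1415) = -2*2617 = -5234)
(4502 - 544)/(n - 4095) = (4502 - 544)/(-5234 - 4095) = 3958/(-9329) = 3958*(-1/9329) = -3958/9329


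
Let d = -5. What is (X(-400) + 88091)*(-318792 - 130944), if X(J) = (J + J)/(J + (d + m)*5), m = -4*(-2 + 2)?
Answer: -673515189144/17 ≈ -3.9619e+10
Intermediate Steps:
m = 0 (m = -4*0 = 0)
X(J) = 2*J/(-25 + J) (X(J) = (J + J)/(J + (-5 + 0)*5) = (2*J)/(J - 5*5) = (2*J)/(J - 25) = (2*J)/(-25 + J) = 2*J/(-25 + J))
(X(-400) + 88091)*(-318792 - 130944) = (2*(-400)/(-25 - 400) + 88091)*(-318792 - 130944) = (2*(-400)/(-425) + 88091)*(-449736) = (2*(-400)*(-1/425) + 88091)*(-449736) = (32/17 + 88091)*(-449736) = (1497579/17)*(-449736) = -673515189144/17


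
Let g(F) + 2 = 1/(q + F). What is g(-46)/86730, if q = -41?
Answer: -5/215586 ≈ -2.3193e-5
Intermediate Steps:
g(F) = -2 + 1/(-41 + F)
g(-46)/86730 = ((83 - 2*(-46))/(-41 - 46))/86730 = ((83 + 92)/(-87))*(1/86730) = -1/87*175*(1/86730) = -175/87*1/86730 = -5/215586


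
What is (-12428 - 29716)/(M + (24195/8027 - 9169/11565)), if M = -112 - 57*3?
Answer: 3912322554720/26065312553 ≈ 150.10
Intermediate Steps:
M = -283 (M = -112 - 171 = -283)
(-12428 - 29716)/(M + (24195/8027 - 9169/11565)) = (-12428 - 29716)/(-283 + (24195/8027 - 9169/11565)) = -42144/(-283 + (24195*(1/8027) - 9169*1/11565)) = -42144/(-283 + (24195/8027 - 9169/11565)) = -42144/(-283 + 206215612/92832255) = -42144/(-26065312553/92832255) = -42144*(-92832255/26065312553) = 3912322554720/26065312553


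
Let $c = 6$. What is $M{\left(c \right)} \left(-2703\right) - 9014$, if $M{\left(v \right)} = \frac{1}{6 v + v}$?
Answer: $- \frac{127097}{14} \approx -9078.4$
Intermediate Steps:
$M{\left(v \right)} = \frac{1}{7 v}$
$M{\left(c \right)} \left(-2703\right) - 9014 = \frac{1}{7 \cdot 6} \left(-2703\right) - 9014 = \frac{1}{7} \cdot \frac{1}{6} \left(-2703\right) - 9014 = \frac{1}{42} \left(-2703\right) - 9014 = - \frac{901}{14} - 9014 = - \frac{127097}{14}$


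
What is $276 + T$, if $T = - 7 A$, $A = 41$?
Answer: $-11$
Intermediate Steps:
$T = -287$ ($T = \left(-7\right) 41 = -287$)
$276 + T = 276 - 287 = -11$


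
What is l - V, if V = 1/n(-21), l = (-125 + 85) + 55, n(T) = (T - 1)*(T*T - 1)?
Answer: 145201/9680 ≈ 15.000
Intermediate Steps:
n(T) = (-1 + T)*(-1 + T²) (n(T) = (-1 + T)*(T² - 1) = (-1 + T)*(-1 + T²))
l = 15 (l = -40 + 55 = 15)
V = -1/9680 (V = 1/(1 + (-21)³ - 1*(-21) - 1*(-21)²) = 1/(1 - 9261 + 21 - 1*441) = 1/(1 - 9261 + 21 - 441) = 1/(-9680) = -1/9680 ≈ -0.00010331)
l - V = 15 - 1*(-1/9680) = 15 + 1/9680 = 145201/9680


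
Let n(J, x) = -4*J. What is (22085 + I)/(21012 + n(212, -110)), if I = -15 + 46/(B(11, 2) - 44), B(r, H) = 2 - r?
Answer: 292416/267173 ≈ 1.0945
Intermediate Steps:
I = -841/53 (I = -15 + 46/((2 - 1*11) - 44) = -15 + 46/((2 - 11) - 44) = -15 + 46/(-9 - 44) = -15 + 46/(-53) = -15 + 46*(-1/53) = -15 - 46/53 = -841/53 ≈ -15.868)
(22085 + I)/(21012 + n(212, -110)) = (22085 - 841/53)/(21012 - 4*212) = 1169664/(53*(21012 - 848)) = (1169664/53)/20164 = (1169664/53)*(1/20164) = 292416/267173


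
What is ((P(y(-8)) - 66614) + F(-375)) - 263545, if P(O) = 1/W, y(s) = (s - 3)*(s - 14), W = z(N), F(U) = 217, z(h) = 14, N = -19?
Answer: -4619187/14 ≈ -3.2994e+5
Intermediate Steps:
W = 14
y(s) = (-14 + s)*(-3 + s) (y(s) = (-3 + s)*(-14 + s) = (-14 + s)*(-3 + s))
P(O) = 1/14
((P(y(-8)) - 66614) + F(-375)) - 263545 = ((1/14 - 66614) + 217) - 263545 = (-932595/14 + 217) - 263545 = -929557/14 - 263545 = -4619187/14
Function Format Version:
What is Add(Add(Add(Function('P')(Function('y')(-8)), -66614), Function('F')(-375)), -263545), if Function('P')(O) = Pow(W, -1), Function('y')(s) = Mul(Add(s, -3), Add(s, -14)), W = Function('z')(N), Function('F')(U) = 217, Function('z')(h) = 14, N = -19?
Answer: Rational(-4619187, 14) ≈ -3.2994e+5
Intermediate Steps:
W = 14
Function('y')(s) = Mul(Add(-14, s), Add(-3, s)) (Function('y')(s) = Mul(Add(-3, s), Add(-14, s)) = Mul(Add(-14, s), Add(-3, s)))
Function('P')(O) = Rational(1, 14) (Function('P')(O) = Pow(14, -1) = Rational(1, 14))
Add(Add(Add(Function('P')(Function('y')(-8)), -66614), Function('F')(-375)), -263545) = Add(Add(Add(Rational(1, 14), -66614), 217), -263545) = Add(Add(Rational(-932595, 14), 217), -263545) = Add(Rational(-929557, 14), -263545) = Rational(-4619187, 14)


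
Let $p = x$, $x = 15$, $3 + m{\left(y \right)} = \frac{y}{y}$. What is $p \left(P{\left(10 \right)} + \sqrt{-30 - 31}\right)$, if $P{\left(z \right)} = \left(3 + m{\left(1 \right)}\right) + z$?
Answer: $165 + 15 i \sqrt{61} \approx 165.0 + 117.15 i$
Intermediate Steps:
$m{\left(y \right)} = -2$ ($m{\left(y \right)} = -3 + \frac{y}{y} = -3 + 1 = -2$)
$p = 15$
$P{\left(z \right)} = 1 + z$ ($P{\left(z \right)} = \left(3 - 2\right) + z = 1 + z$)
$p \left(P{\left(10 \right)} + \sqrt{-30 - 31}\right) = 15 \left(\left(1 + 10\right) + \sqrt{-30 - 31}\right) = 15 \left(11 + \sqrt{-61}\right) = 15 \left(11 + i \sqrt{61}\right) = 165 + 15 i \sqrt{61}$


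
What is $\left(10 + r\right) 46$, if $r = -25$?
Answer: $-690$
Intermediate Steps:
$\left(10 + r\right) 46 = \left(10 - 25\right) 46 = \left(-15\right) 46 = -690$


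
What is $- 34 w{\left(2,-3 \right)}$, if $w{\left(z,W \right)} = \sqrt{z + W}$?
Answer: $- 34 i \approx - 34.0 i$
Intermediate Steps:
$w{\left(z,W \right)} = \sqrt{W + z}$
$- 34 w{\left(2,-3 \right)} = - 34 \sqrt{-3 + 2} = - 34 \sqrt{-1} = - 34 i$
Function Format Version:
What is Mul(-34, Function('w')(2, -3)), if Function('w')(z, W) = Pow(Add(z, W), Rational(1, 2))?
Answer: Mul(-34, I) ≈ Mul(-34.000, I)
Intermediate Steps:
Function('w')(z, W) = Pow(Add(W, z), Rational(1, 2))
Mul(-34, Function('w')(2, -3)) = Mul(-34, Pow(Add(-3, 2), Rational(1, 2))) = Mul(-34, Pow(-1, Rational(1, 2))) = Mul(-34, I)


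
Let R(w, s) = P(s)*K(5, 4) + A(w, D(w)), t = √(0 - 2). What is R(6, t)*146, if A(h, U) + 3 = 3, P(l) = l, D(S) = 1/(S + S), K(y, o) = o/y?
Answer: 584*I*√2/5 ≈ 165.18*I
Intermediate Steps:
D(S) = 1/(2*S)
t = I*√2 (t = √(-2) = I*√2 ≈ 1.4142*I)
A(h, U) = 0 (A(h, U) = -3 + 3 = 0)
R(w, s) = 4*s/5 (R(w, s) = s*(4/5) + 0 = s*(4*(⅕)) + 0 = s*(⅘) + 0 = 4*s/5 + 0 = 4*s/5)
R(6, t)*146 = (4*(I*√2)/5)*146 = (4*I*√2/5)*146 = 584*I*√2/5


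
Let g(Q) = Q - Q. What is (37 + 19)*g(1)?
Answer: 0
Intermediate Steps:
g(Q) = 0
(37 + 19)*g(1) = (37 + 19)*0 = 56*0 = 0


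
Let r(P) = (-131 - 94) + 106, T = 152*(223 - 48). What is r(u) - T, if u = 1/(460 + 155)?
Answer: -26719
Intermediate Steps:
T = 26600 (T = 152*175 = 26600)
u = 1/615 ≈ 0.0016260
r(P) = -119 (r(P) = -225 + 106 = -119)
r(u) - T = -119 - 1*26600 = -119 - 26600 = -26719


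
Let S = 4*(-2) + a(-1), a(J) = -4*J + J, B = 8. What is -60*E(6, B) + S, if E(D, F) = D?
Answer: -365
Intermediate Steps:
a(J) = -3*J
S = -5 (S = 4*(-2) - 3*(-1) = -8 + 3 = -5)
-60*E(6, B) + S = -60*6 - 5 = -360 - 5 = -365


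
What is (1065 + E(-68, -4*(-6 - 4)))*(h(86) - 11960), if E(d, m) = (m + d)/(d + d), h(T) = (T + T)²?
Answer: 319144204/17 ≈ 1.8773e+7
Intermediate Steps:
h(T) = 4*T² (h(T) = (2*T)² = 4*T²)
E(d, m) = (d + m)/(2*d) (E(d, m) = (d + m)/((2*d)) = (d + m)*(1/(2*d)) = (d + m)/(2*d))
(1065 + E(-68, -4*(-6 - 4)))*(h(86) - 11960) = (1065 + (½)*(-68 - 4*(-6 - 4))/(-68))*(4*86² - 11960) = (1065 + (½)*(-1/68)*(-68 - 4*(-10)))*(4*7396 - 11960) = (1065 + (½)*(-1/68)*(-68 + 40))*(29584 - 11960) = (1065 + (½)*(-1/68)*(-28))*17624 = (1065 + 7/34)*17624 = (36217/34)*17624 = 319144204/17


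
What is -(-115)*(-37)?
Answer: -4255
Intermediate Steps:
-(-115)*(-37) = -23*(-5)*(-37) = 115*(-37) = -4255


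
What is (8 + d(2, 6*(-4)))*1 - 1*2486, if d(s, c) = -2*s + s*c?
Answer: -2530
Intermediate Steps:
d(s, c) = -2*s + c*s
(8 + d(2, 6*(-4)))*1 - 1*2486 = (8 + 2*(-2 + 6*(-4)))*1 - 1*2486 = (8 + 2*(-2 - 24))*1 - 2486 = (8 + 2*(-26))*1 - 2486 = (8 - 52)*1 - 2486 = -44*1 - 2486 = -44 - 2486 = -2530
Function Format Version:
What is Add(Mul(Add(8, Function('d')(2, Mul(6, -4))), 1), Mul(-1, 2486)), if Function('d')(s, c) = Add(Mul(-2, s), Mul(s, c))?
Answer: -2530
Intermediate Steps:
Function('d')(s, c) = Add(Mul(-2, s), Mul(c, s))
Add(Mul(Add(8, Function('d')(2, Mul(6, -4))), 1), Mul(-1, 2486)) = Add(Mul(Add(8, Mul(2, Add(-2, Mul(6, -4)))), 1), Mul(-1, 2486)) = Add(Mul(Add(8, Mul(2, Add(-2, -24))), 1), -2486) = Add(Mul(Add(8, Mul(2, -26)), 1), -2486) = Add(Mul(Add(8, -52), 1), -2486) = Add(Mul(-44, 1), -2486) = Add(-44, -2486) = -2530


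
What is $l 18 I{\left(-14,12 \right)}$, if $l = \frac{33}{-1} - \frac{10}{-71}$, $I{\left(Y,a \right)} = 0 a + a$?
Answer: $- \frac{503928}{71} \approx -7097.6$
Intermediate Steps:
$I{\left(Y,a \right)} = a$ ($I{\left(Y,a \right)} = 0 + a = a$)
$l = - \frac{2333}{71}$ ($l = 33 \left(-1\right) - - \frac{10}{71} = -33 + \frac{10}{71} = - \frac{2333}{71} \approx -32.859$)
$l 18 I{\left(-14,12 \right)} = \left(- \frac{2333}{71}\right) 18 \cdot 12 = \left(- \frac{41994}{71}\right) 12 = - \frac{503928}{71}$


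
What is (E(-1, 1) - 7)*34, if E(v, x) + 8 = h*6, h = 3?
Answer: 102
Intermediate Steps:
E(v, x) = 10 (E(v, x) = -8 + 3*6 = -8 + 18 = 10)
(E(-1, 1) - 7)*34 = (10 - 7)*34 = 3*34 = 102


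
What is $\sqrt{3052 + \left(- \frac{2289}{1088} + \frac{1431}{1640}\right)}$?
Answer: $\frac{\sqrt{2371345426735}}{27880} \approx 55.234$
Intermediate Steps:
$\sqrt{3052 + \left(- \frac{2289}{1088} + \frac{1431}{1640}\right)} = \sqrt{3052 - \frac{274629}{223040}} = \sqrt{\frac{680443451}{223040}} = \frac{\sqrt{2371345426735}}{27880}$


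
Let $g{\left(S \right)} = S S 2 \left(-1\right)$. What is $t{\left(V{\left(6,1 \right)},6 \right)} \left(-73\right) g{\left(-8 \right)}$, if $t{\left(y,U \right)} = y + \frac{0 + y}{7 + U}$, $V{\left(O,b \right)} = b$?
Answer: $\frac{130816}{13} \approx 10063.0$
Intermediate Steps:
$t{\left(y,U \right)} = y + \frac{y}{7 + U}$
$g{\left(S \right)} = - 2 S^{2}$ ($g{\left(S \right)} = S^{2} \left(-2\right) = - 2 S^{2}$)
$t{\left(V{\left(6,1 \right)},6 \right)} \left(-73\right) g{\left(-8 \right)} = 1 \frac{1}{7 + 6} \left(8 + 6\right) \left(-73\right) \left(- 2 \left(-8\right)^{2}\right) = 1 \cdot \frac{1}{13} \cdot 14 \left(-73\right) \left(\left(-2\right) 64\right) = 1 \cdot \frac{1}{13} \cdot 14 \left(-73\right) \left(-128\right) = \frac{14}{13} \left(-73\right) \left(-128\right) = \left(- \frac{1022}{13}\right) \left(-128\right) = \frac{130816}{13}$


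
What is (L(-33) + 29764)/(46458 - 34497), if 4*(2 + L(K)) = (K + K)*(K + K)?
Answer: 30851/11961 ≈ 2.5793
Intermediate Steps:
L(K) = -2 + K**2 (L(K) = -2 + ((K + K)*(K + K))/4 = -2 + ((2*K)*(2*K))/4 = -2 + (4*K**2)/4 = -2 + K**2)
(L(-33) + 29764)/(46458 - 34497) = ((-2 + (-33)**2) + 29764)/(46458 - 34497) = ((-2 + 1089) + 29764)/11961 = (1087 + 29764)*(1/11961) = 30851*(1/11961) = 30851/11961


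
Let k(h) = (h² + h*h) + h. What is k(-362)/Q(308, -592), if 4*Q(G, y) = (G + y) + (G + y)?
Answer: -130863/71 ≈ -1843.1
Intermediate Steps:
Q(G, y) = G/2 + y/2 (Q(G, y) = ((G + y) + (G + y))/4 = (2*G + 2*y)/4 = G/2 + y/2)
k(h) = h + 2*h² (k(h) = (h² + h²) + h = 2*h² + h = h + 2*h²)
k(-362)/Q(308, -592) = (-362*(1 + 2*(-362)))/((½)*308 + (½)*(-592)) = (-362*(1 - 724))/(154 - 296) = -362*(-723)/(-142) = 261726*(-1/142) = -130863/71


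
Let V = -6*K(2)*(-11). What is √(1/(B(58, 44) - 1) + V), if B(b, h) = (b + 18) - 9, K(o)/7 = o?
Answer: √4025010/66 ≈ 30.398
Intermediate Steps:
K(o) = 7*o
B(b, h) = 9 + b (B(b, h) = (18 + b) - 9 = 9 + b)
V = 924 (V = -42*2*(-11) = -6*14*(-11) = -84*(-11) = 924)
√(1/(B(58, 44) - 1) + V) = √(1/((9 + 58) - 1) + 924) = √(1/(67 - 1) + 924) = √(1/66 + 924) = √(60985/66) = √4025010/66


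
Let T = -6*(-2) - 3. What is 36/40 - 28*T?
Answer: -2511/10 ≈ -251.10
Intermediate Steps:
T = 9 (T = 12 - 3 = 9)
36/40 - 28*T = 36/40 - 28*9 = 36*(1/40) - 252 = 9/10 - 252 = -2511/10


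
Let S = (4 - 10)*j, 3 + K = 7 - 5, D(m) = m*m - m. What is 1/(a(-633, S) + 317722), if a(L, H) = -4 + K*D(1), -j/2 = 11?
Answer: 1/317718 ≈ 3.1474e-6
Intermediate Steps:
j = -22 (j = -2*11 = -22)
D(m) = m**2 - m
K = -1 (K = -3 + (7 - 5) = -3 + 2 = -1)
S = 132 (S = (4 - 10)*(-22) = -6*(-22) = 132)
a(L, H) = -4 (a(L, H) = -4 - (-1 + 1) = -4 - 0 = -4 - 1*0 = -4 + 0 = -4)
1/(a(-633, S) + 317722) = 1/(-4 + 317722) = 1/317718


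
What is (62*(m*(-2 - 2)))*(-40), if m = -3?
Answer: -29760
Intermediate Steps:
(62*(m*(-2 - 2)))*(-40) = (62*(-3*(-2 - 2)))*(-40) = (62*(-3*(-4)))*(-40) = (62*12)*(-40) = 744*(-40) = -29760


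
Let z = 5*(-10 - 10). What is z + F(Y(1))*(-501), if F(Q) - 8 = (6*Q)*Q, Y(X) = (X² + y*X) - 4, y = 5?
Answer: -16132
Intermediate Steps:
Y(X) = -4 + X² + 5*X (Y(X) = (X² + 5*X) - 4 = -4 + X² + 5*X)
z = -100 (z = 5*(-20) = -100)
F(Q) = 8 + 6*Q² (F(Q) = 8 + (6*Q)*Q = 8 + 6*Q²)
z + F(Y(1))*(-501) = -100 + (8 + 6*(-4 + 1² + 5*1)²)*(-501) = -100 + (8 + 6*(-4 + 1 + 5)²)*(-501) = -100 + (8 + 6*2²)*(-501) = -100 + (8 + 6*4)*(-501) = -100 + (8 + 24)*(-501) = -100 + 32*(-501) = -100 - 16032 = -16132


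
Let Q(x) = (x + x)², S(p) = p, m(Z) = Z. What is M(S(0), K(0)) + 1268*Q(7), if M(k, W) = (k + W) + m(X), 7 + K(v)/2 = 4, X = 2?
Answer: 248524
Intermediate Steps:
K(v) = -6 (K(v) = -14 + 2*4 = -14 + 8 = -6)
Q(x) = 4*x² (Q(x) = (2*x)² = 4*x²)
M(k, W) = 2 + W + k (M(k, W) = (k + W) + 2 = (W + k) + 2 = 2 + W + k)
M(S(0), K(0)) + 1268*Q(7) = (2 - 6 + 0) + 1268*(4*7²) = -4 + 1268*(4*49) = -4 + 1268*196 = -4 + 248528 = 248524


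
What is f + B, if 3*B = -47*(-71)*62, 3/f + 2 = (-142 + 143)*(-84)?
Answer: 17792875/258 ≈ 68965.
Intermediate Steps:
f = -3/86 (f = 3/(-2 + (-142 + 143)*(-84)) = 3/(-2 + 1*(-84)) = 3/(-2 - 84) = 3/(-86) = 3*(-1/86) = -3/86 ≈ -0.034884)
B = 206894/3 (B = (-47*(-71)*62)/3 = (3337*62)/3 = (⅓)*206894 = 206894/3 ≈ 68965.)
f + B = -3/86 + 206894/3 = 17792875/258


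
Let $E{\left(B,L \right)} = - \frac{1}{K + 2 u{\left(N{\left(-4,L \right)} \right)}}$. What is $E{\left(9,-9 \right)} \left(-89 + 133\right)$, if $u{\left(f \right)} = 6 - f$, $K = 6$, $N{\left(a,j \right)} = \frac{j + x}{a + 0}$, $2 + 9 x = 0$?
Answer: $- \frac{792}{241} \approx -3.2863$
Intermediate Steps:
$x = - \frac{2}{9}$ ($x = - \frac{2}{9} + \frac{1}{9} \cdot 0 = - \frac{2}{9} + 0 = - \frac{2}{9} \approx -0.22222$)
$N{\left(a,j \right)} = \frac{- \frac{2}{9} + j}{a}$ ($N{\left(a,j \right)} = \frac{j - \frac{2}{9}}{a + 0} = \frac{- \frac{2}{9} + j}{a}$)
$E{\left(B,L \right)} = - \frac{1}{\frac{161}{9} + \frac{L}{2}}$ ($E{\left(B,L \right)} = - \frac{1}{6 + 2 \left(6 - \frac{- \frac{2}{9} + L}{-4}\right)} = - \frac{1}{6 + 2 \left(6 - - \frac{- \frac{2}{9} + L}{4}\right)} = - \frac{1}{6 + 2 \left(6 - \left(\frac{1}{18} - \frac{L}{4}\right)\right)} = - \frac{1}{6 + 2 \left(6 + \left(- \frac{1}{18} + \frac{L}{4}\right)\right)} = - \frac{1}{6 + 2 \left(\frac{107}{18} + \frac{L}{4}\right)} = - \frac{1}{6 + \left(\frac{107}{9} + \frac{L}{2}\right)} = - \frac{1}{\frac{161}{9} + \frac{L}{2}}$)
$E{\left(9,-9 \right)} \left(-89 + 133\right) = \frac{18}{-322 - -81} \left(-89 + 133\right) = \frac{18}{-322 + 81} \cdot 44 = \frac{18}{-241} \cdot 44 = 18 \left(- \frac{1}{241}\right) 44 = \left(- \frac{18}{241}\right) 44 = - \frac{792}{241}$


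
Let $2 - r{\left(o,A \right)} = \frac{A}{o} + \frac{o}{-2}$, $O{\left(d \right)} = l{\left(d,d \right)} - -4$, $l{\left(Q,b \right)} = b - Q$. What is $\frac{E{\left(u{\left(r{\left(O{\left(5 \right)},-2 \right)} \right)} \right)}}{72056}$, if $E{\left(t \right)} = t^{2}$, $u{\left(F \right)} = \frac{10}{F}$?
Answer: $\frac{50}{729567} \approx 6.8534 \cdot 10^{-5}$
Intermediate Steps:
$O{\left(d \right)} = 4$ ($O{\left(d \right)} = \left(d - d\right) - -4 = 0 + 4 = 4$)
$r{\left(o,A \right)} = 2 + \frac{o}{2} - \frac{A}{o}$ ($r{\left(o,A \right)} = 2 - \left(\frac{A}{o} + \frac{o}{-2}\right) = 2 - \left(\frac{A}{o} + o \left(- \frac{1}{2}\right)\right) = 2 - \left(\frac{A}{o} - \frac{o}{2}\right) = 2 - \left(- \frac{o}{2} + \frac{A}{o}\right) = 2 + \frac{o}{2} - \frac{A}{o}$)
$\frac{E{\left(u{\left(r{\left(O{\left(5 \right)},-2 \right)} \right)} \right)}}{72056} = \frac{\left(\frac{10}{2 + \frac{1}{2} \cdot 4 - - \frac{2}{4}}\right)^{2}}{72056} = \left(\frac{10}{2 + 2 - \left(-2\right) \frac{1}{4}}\right)^{2} \cdot \frac{1}{72056} = \left(\frac{10}{2 + 2 + \frac{1}{2}}\right)^{2} \cdot \frac{1}{72056} = \left(\frac{10}{\frac{9}{2}}\right)^{2} \cdot \frac{1}{72056} = \left(10 \cdot \frac{2}{9}\right)^{2} \cdot \frac{1}{72056} = \left(\frac{20}{9}\right)^{2} \cdot \frac{1}{72056} = \frac{400}{81} \cdot \frac{1}{72056} = \frac{50}{729567}$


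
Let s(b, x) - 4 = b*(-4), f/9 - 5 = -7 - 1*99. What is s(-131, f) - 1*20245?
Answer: -19717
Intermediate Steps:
f = -909 (f = 45 + 9*(-7 - 1*99) = 45 + 9*(-7 - 99) = 45 + 9*(-106) = 45 - 954 = -909)
s(b, x) = 4 - 4*b (s(b, x) = 4 + b*(-4) = 4 - 4*b)
s(-131, f) - 1*20245 = (4 - 4*(-131)) - 1*20245 = (4 + 524) - 20245 = 528 - 20245 = -19717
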